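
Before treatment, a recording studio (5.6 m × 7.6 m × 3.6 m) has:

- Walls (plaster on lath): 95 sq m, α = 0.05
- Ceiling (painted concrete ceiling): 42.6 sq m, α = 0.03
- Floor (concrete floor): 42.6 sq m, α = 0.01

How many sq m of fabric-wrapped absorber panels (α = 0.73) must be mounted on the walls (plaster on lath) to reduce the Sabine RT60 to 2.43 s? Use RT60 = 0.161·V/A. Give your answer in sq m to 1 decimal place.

5.4

A₁ = Σ Sᵢαᵢ = 95*0.05 + 42.6*0.03 + 42.6*0.01 = 6.454 sabins.
Required A₂ = 0.161·153.216/2.43 = 10.151 sabins.
Absorption to add: 10.151 − 6.454 = 3.697 sabins.
Each sq m of panel replacing the walls (plaster on lath) adds (0.73 − 0.05) = 0.68 sabins.
Area = ΔA/Δα = 3.697/0.68 = 5.4 sq m.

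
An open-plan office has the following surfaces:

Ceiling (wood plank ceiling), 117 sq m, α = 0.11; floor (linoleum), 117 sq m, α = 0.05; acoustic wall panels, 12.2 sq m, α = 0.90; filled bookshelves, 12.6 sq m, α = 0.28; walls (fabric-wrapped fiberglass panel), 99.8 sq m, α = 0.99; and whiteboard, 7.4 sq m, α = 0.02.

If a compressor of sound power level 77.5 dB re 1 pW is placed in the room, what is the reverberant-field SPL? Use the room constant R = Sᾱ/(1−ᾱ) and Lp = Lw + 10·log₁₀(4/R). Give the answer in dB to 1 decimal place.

60.4 dB

Σ(Sᵢαᵢ) = 117·0.11 + 117·0.05 + 12.2·0.90 + 12.6·0.28 + 99.8·0.99 + 7.4·0.02 = 132.178; total area S = 366.0 sq m.
ᾱ = 132.178/366.0 = 0.3611; R = Sᾱ/(1−ᾱ) = 132.178/(1−0.3611) = 206.884 sq m.
Lp = 77.5 + 10·log₁₀(4/206.884) = 77.5 + (-17.14) = 60.4 dB.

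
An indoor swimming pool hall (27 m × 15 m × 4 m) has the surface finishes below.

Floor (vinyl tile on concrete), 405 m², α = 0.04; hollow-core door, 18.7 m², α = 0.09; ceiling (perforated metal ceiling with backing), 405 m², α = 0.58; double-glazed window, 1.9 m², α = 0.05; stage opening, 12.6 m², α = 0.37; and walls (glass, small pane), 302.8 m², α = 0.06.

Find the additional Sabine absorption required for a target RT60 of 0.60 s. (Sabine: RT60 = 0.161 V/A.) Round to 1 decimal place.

Total absorption A₁ = 405*0.04 + 18.7*0.09 + 405*0.58 + 1.9*0.05 + 12.6*0.37 + 302.8*0.06
  = 16.200 + 1.683 + 234.900 + 0.095 + 4.662 + 18.168 = 275.708 m² sabins.
For T = 0.60 s, need A₂ = 0.161·V/T = 0.161·1620/0.60 = 434.700 sabins.
ΔA = A₂ − A₁ = 434.700 − 275.708 = 159.0 sabins.

159.0 sabins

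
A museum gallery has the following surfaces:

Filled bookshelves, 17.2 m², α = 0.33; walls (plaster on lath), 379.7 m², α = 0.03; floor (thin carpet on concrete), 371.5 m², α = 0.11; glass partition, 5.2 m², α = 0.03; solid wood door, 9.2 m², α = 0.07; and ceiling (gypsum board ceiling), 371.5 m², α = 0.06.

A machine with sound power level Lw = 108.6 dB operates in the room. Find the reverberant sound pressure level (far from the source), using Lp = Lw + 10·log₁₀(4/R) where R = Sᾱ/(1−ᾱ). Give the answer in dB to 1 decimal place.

Σ(Sᵢαᵢ) = 17.2·0.33 + 379.7·0.03 + 371.5·0.11 + 5.2·0.03 + 9.2·0.07 + 371.5·0.06 = 81.022; total area S = 1154.3 m².
ᾱ = 81.022/1154.3 = 0.0702; R = Sᾱ/(1−ᾱ) = 81.022/(1−0.0702) = 87.139 m².
Lp = Lw + 10 log₁₀(4/R) = 108.6 -13.38 = 95.2 dB.

95.2 dB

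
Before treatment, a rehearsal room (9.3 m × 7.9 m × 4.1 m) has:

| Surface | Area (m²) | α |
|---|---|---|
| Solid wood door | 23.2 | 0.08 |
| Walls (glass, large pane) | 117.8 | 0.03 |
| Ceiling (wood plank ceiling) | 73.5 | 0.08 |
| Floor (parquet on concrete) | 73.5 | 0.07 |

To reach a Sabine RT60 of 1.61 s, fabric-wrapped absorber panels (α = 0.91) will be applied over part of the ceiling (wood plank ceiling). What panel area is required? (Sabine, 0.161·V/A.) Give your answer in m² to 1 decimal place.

16.5

Summing Sᵢαᵢ: 1.856 + 3.534 + 5.880 + 5.145 → A₁ = 16.415 sabins.
Required A₂ = 0.161·301.227/1.61 = 30.123 sabins.
Absorption to add: 30.123 − 16.415 = 13.708 sabins.
Each m² of panel replacing the ceiling (wood plank ceiling) adds (0.91 − 0.08) = 0.83 sabins.
Panel area = 13.708 / 0.83 = 16.5 m².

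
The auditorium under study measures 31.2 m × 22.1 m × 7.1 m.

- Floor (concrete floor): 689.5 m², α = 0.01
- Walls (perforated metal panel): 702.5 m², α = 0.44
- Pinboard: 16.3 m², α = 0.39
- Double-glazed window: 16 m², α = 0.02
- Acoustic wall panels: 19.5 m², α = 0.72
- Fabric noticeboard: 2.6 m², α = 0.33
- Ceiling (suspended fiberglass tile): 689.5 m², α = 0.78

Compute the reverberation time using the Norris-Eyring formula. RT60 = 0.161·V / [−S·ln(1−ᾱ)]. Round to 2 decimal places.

S = Σ Sᵢ = 2135.9 m².
Absorption A = 689.5×0.01 + 702.5×0.44 + 16.3×0.39 + 16×0.02 + 19.5×0.72 + 2.6×0.33 + 689.5×0.78 = 875.380 sabins.
ᾱ = 875.380 / 2135.9 = 0.4098.
Eyring denominator: −S ln(1−ᾱ) = 1126.247.
V = 31.2 × 22.1 × 7.1 = 4895.592 m³.
T = 0.161·V/[−S·ln(1−ᾱ)] = 0.161·4895.592/1126.247 = 0.70 s.

0.70 s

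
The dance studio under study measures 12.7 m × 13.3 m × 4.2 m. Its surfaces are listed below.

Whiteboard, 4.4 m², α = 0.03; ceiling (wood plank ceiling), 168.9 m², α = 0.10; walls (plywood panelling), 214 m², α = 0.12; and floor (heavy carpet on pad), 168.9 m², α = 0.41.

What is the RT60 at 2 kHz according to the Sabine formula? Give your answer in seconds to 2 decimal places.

1.02 sec

Total absorption A = 4.4*0.03 + 168.9*0.10 + 214*0.12 + 168.9*0.41
  = 0.132 + 16.890 + 25.680 + 69.249 = 111.951 m² sabins.
Volume V = 12.7 × 13.3 × 4.2 = 709.422 m³.
T = 0.161 V/A = 0.161·709.422/111.951 = 1.02 s.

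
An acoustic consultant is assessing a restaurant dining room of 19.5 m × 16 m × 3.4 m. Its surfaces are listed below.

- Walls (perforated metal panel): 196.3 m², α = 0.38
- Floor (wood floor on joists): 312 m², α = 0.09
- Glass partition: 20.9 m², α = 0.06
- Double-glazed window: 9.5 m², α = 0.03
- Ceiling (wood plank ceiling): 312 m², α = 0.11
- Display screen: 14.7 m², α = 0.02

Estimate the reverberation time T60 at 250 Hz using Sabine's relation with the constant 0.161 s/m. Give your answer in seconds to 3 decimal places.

1.230 sec

Equivalent absorption area: A = 196.3*0.38 + 312*0.09 + 20.9*0.06 + 9.5*0.03 + 312*0.11 + 14.7*0.02 = 138.827 m².
Room volume: 1060.8 m³.
T = 0.161 V/A = 0.161·1060.8/138.827 = 1.230 s.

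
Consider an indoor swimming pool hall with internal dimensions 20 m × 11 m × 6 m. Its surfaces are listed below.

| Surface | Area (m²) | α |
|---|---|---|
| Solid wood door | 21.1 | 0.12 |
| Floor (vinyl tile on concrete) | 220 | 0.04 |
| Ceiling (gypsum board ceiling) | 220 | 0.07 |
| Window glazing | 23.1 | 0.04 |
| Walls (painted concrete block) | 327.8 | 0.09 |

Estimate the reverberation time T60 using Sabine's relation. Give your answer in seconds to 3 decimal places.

3.718 s

Total absorption A = 21.1·0.12 + 220·0.04 + 220·0.07 + 23.1·0.04 + 327.8·0.09
  = 2.532 + 8.800 + 15.400 + 0.924 + 29.502 = 57.158 m² sabins.
Volume V = 20 × 11 × 6 = 1320 m³.
RT60 = 0.161 · V / A = 0.161 × 1320 / 57.158 = 3.718 s.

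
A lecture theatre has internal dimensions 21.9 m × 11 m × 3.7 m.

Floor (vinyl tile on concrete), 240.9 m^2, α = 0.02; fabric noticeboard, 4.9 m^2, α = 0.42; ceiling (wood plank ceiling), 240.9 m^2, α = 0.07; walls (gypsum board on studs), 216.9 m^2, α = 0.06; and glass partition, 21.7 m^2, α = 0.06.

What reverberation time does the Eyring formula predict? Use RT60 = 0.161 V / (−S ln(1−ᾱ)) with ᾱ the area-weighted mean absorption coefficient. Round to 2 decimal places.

S = Σ Sᵢ = 725.3 m^2.
Σ(Sᵢαᵢ) = 240.9·0.02 + 4.9·0.42 + 240.9·0.07 + 216.9·0.06 + 21.7·0.06 = 38.055.
Mean coefficient ᾱ = A/S = 0.0525.
Eyring denominator: −S ln(1−ᾱ) = 39.114.
V = 21.9 × 11 × 3.7 = 891.33 m³.
T = 0.161·V/[−S·ln(1−ᾱ)] = 0.161·891.33/39.114 = 3.67 s.

3.67 seconds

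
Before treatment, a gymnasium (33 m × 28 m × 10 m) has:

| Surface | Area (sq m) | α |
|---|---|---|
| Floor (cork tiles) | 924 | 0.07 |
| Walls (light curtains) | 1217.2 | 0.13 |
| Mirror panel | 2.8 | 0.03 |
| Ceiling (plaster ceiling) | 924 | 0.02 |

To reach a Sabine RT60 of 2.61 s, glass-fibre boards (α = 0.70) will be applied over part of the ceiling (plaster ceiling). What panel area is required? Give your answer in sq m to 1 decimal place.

Summing Sᵢαᵢ: 64.680 + 158.236 + 0.084 + 18.480 → A₁ = 241.480 sabins.
Required A₂ = 0.161·9240/2.61 = 569.977 sabins.
Absorption to add: 569.977 − 241.480 = 328.497 sabins.
Each sq m of panel replacing the ceiling (plaster ceiling) adds (0.70 − 0.02) = 0.68 sabins.
Panel area = 328.497 / 0.68 = 483.1 sq m.

483.1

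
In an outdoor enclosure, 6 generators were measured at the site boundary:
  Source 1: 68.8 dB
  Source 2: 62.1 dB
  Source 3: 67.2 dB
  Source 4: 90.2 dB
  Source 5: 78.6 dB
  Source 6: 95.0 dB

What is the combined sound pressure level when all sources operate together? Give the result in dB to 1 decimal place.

Sum in the linear (power) domain: Σ 10^(Lᵢ/10) = 10^(68.8/10) + 10^(62.1/10) + 10^(67.2/10) + 10^(90.2/10) + 10^(78.6/10) + 10^(95.0/10) = 4.296e+09.
Back to dB: 10·log₁₀ Σ = 96.3 dB.

96.3 dB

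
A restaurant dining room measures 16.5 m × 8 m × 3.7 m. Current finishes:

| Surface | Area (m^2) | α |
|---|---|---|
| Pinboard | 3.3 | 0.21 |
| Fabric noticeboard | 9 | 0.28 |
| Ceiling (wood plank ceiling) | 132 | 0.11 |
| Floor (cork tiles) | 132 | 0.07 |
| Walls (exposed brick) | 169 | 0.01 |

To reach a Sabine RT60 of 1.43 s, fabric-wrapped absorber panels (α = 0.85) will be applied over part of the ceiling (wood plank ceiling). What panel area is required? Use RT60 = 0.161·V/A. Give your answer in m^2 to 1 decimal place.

Equivalent absorption area: A₁ = 3.3×0.21 + 9×0.28 + 132×0.11 + 132×0.07 + 169×0.01 = 28.663 m^2.
V = 488.4 m³. Target absorption A₂ = 0.161 × 488.4 / 1.43 = 54.988 sabins.
ΔA needed = 54.988 − 28.663 = 26.325 sabins.
Net gain per m^2: Δα = 0.85 − 0.11 = 0.74.
Panel area = 26.325 / 0.74 = 35.6 m^2.

35.6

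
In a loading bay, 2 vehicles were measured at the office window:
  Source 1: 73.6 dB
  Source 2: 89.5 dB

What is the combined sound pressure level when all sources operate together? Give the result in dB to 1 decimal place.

89.6 dB

Converting to relative power and adding: 10^(73.6/10) + 10^(89.5/10) = 9.142e+08.
L_total = 10·log₁₀(9.142e+08) = 89.6 dB.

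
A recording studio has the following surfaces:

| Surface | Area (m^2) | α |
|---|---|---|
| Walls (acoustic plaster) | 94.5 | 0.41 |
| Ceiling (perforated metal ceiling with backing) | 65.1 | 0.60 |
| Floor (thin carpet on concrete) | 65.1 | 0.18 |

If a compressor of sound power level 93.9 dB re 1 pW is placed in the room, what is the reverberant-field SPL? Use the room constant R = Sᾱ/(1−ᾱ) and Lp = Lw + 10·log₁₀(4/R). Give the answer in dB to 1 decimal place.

A = 89.523 sabins; S = 224.7 m^2.
ᾱ = 89.523/224.7 = 0.3984; R = Sᾱ/(1−ᾱ) = 89.523/(1−0.3984) = 148.808 m^2.
Lp = 93.9 + 10·log₁₀(4/148.808) = 93.9 + (-15.71) = 78.2 dB.

78.2 dB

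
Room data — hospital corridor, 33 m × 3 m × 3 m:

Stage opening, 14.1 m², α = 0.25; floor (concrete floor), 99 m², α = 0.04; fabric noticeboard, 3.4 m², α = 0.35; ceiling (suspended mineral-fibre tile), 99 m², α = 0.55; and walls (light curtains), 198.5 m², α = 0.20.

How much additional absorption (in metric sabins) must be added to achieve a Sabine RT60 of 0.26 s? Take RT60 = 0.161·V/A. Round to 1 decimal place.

81.1 sabins

Equivalent absorption area: A₁ = 14.1*0.25 + 99*0.04 + 3.4*0.35 + 99*0.55 + 198.5*0.20 = 102.825 m².
V = 297 m³. Required absorption A₂ = 0.161 × 297 / 0.26 = 183.912 sabins.
Shortfall: 183.912 − 102.825 = 81.1 sabins.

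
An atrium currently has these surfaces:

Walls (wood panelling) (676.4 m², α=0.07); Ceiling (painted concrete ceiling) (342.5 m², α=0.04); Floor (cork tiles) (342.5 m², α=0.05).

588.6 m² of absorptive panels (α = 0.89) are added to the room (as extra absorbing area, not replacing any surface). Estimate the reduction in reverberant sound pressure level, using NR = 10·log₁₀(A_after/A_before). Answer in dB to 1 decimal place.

Total absorption A_before = 676.4·0.07 + 342.5·0.04 + 342.5·0.05
  = 47.348 + 13.700 + 17.125 = 78.173 m² sabins.
Treatment contributes 588.6·0.89 = 523.854 sabins.
New total A_after = 602.027 sabins.
NR = 10·log₁₀(602.027/78.173) = 8.9 dB.

8.9 dB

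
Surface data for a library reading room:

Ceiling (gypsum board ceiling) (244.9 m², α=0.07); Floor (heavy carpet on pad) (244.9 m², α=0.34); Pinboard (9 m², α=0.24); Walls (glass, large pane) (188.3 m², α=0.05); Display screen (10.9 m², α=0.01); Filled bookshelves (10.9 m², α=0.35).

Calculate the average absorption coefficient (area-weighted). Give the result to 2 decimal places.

S = Σ Sᵢ = 244.9 + 244.9 + 9 + 188.3 + 10.9 + 10.9 = 708.9 m².
Σ(Sᵢαᵢ) = 244.9·0.07 + 244.9·0.34 + 9·0.24 + 188.3·0.05 + 10.9·0.01 + 10.9·0.35 = 115.908.
ᾱ = A/S = 0.16.

0.16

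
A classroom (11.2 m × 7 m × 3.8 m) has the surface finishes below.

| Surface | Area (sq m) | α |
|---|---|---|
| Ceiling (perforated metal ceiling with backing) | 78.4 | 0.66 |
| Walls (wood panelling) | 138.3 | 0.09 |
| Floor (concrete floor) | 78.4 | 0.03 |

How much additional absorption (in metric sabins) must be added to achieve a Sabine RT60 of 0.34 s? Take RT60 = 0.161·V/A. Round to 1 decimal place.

74.5 sabins

Total absorption A₁ = 78.4×0.66 + 138.3×0.09 + 78.4×0.03
  = 51.744 + 12.447 + 2.352 = 66.543 sq m sabins.
V = 297.92 m³. Required absorption A₂ = 0.161 × 297.92 / 0.34 = 141.074 sabins.
Additional absorption ΔA = 141.074 − 66.543 = 74.5 sabins.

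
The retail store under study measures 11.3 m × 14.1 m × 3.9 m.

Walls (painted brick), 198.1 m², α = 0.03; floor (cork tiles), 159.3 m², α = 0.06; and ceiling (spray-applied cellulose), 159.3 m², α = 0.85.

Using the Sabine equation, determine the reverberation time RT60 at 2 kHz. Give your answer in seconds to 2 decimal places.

0.66 s

Summing Sᵢαᵢ: 5.943 + 9.558 + 135.405 → A = 150.906 sabins.
Volume V = 11.3 × 14.1 × 3.9 = 621.387 m³.
Sabine: RT60 = 0.161 × 621.387 / 150.906 = 0.66 s.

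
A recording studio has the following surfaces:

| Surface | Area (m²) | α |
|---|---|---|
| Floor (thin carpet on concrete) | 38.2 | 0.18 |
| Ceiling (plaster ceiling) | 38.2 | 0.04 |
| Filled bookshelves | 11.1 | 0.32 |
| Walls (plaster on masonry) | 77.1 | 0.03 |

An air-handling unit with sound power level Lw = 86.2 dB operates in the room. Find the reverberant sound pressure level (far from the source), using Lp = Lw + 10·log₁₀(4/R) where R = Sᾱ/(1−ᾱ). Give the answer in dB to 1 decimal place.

80.3 dB

Σ(Sᵢαᵢ) = 38.2·0.18 + 38.2·0.04 + 11.1·0.32 + 77.1·0.03 = 14.269; total area S = 164.6 m².
ᾱ = 0.0867, so room constant R = A/(1−ᾱ) = 15.624 m².
Lp = Lw + 10 log₁₀(4/R) = 86.2 -5.92 = 80.3 dB.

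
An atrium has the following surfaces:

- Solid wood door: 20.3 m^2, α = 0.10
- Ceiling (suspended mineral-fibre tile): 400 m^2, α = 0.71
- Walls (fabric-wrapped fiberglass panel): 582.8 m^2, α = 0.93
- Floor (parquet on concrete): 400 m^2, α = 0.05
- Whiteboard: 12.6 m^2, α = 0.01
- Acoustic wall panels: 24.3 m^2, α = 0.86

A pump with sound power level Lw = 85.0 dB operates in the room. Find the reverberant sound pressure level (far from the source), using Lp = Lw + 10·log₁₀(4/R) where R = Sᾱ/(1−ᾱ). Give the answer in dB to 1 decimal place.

A = 869.058 sabins; S = 1440.0 m^2.
ᾱ = 869.058/1440.0 = 0.6035; R = Sᾱ/(1−ᾱ) = 869.058/(1−0.6035) = 2191.823 m^2.
Lp = 85.0 + 10·log₁₀(4/2191.823) = 85.0 + (-27.39) = 57.6 dB.

57.6 dB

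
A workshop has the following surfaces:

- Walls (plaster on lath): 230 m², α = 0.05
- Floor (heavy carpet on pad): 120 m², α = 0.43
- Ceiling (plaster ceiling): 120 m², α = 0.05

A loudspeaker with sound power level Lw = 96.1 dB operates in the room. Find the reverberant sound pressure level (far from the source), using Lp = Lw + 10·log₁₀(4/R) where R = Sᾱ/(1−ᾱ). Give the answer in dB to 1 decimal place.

Σ(Sᵢαᵢ) = 230·0.05 + 120·0.43 + 120·0.05 = 69.100; total area S = 470.0 m².
ᾱ = 69.100/470.0 = 0.1470; R = Sᾱ/(1−ᾱ) = 69.100/(1−0.1470) = 81.008 m².
Lp = 96.1 + 10·log₁₀(4/81.008) = 96.1 + (-13.06) = 83.0 dB.

83.0 dB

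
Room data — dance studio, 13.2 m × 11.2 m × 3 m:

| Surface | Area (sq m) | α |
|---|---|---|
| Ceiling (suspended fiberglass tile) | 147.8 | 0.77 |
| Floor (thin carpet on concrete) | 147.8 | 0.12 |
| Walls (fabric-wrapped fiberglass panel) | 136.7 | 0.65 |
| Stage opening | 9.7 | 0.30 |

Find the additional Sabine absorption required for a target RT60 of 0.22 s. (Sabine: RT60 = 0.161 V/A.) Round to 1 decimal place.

101.3 sabins

Total absorption A₁ = 147.8×0.77 + 147.8×0.12 + 136.7×0.65 + 9.7×0.30
  = 113.806 + 17.736 + 88.855 + 2.910 = 223.307 sq m sabins.
Target A₂ = 0.161·443.52/0.22 = 324.576 sabins (V = 443.52 m³).
ΔA = A₂ − A₁ = 324.576 − 223.307 = 101.3 sabins.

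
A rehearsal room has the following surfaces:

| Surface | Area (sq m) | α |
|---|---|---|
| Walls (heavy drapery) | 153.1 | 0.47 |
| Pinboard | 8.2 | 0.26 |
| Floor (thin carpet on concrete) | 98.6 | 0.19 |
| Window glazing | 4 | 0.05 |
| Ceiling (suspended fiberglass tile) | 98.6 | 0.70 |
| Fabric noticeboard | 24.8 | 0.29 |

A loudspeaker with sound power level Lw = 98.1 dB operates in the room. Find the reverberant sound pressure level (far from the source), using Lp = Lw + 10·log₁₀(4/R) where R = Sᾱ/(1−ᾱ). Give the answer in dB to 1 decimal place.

79.3 dB

A = 169.235 sabins; S = 387.3 sq m.
ᾱ = 0.4370, so room constant R = A/(1−ᾱ) = 300.595 sq m.
Lp = 98.1 + 10·log₁₀(4/300.595) = 98.1 + (-18.76) = 79.3 dB.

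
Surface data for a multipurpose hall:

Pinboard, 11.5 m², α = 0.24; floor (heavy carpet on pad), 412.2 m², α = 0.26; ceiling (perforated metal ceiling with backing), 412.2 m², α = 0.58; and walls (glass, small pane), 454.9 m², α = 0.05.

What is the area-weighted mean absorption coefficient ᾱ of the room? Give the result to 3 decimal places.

Total surface area S = 1290.8 m².
A = 11.5×0.24 + 412.2×0.26 + 412.2×0.58 + 454.9×0.05 = 371.753 sabins.
ᾱ = 371.753 / 1290.8 = 0.288.

0.288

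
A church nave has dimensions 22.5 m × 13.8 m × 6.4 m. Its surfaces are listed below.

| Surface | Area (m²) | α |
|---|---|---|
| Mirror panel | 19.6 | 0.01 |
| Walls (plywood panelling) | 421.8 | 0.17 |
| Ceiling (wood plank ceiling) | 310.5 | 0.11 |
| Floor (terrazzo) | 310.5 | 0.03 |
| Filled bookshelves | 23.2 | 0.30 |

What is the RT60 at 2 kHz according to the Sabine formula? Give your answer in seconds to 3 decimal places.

Equivalent absorption area: A = 19.6*0.01 + 421.8*0.17 + 310.5*0.11 + 310.5*0.03 + 23.2*0.30 = 122.332 m².
Room volume: 1987.2 m³.
RT60 = 0.161 · V / A = 0.161 × 1987.2 / 122.332 = 2.615 s.

2.615 seconds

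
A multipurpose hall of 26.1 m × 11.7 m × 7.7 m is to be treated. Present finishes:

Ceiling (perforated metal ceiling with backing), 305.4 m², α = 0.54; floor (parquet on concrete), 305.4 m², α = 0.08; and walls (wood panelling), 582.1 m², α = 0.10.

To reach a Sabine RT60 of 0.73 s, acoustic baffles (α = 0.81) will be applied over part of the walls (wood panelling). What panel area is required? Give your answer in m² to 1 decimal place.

Total absorption A₁ = 305.4·0.54 + 305.4·0.08 + 582.1·0.10
  = 164.916 + 24.432 + 58.210 = 247.558 m² sabins.
Required A₂ = 0.161·2351.349/0.73 = 518.585 sabins.
Absorption to add: 518.585 − 247.558 = 271.027 sabins.
Net gain per m²: Δα = 0.81 − 0.10 = 0.71.
Area = ΔA/Δα = 271.027/0.71 = 381.7 m².

381.7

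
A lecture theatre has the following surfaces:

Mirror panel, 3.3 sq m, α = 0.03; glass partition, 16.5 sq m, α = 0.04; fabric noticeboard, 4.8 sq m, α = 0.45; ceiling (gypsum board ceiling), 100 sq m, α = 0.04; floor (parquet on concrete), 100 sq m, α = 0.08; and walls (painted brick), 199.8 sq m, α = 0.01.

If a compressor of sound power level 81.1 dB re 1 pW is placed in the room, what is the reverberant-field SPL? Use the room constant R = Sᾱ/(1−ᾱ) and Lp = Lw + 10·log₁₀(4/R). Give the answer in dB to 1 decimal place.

A = 16.917 sabins; S = 424.4 sq m.
ᾱ = 16.917/424.4 = 0.0399; R = Sᾱ/(1−ᾱ) = 16.917/(1−0.0399) = 17.620 sq m.
Lp = 81.1 + 10·log₁₀(4/17.620) = 81.1 + (-6.44) = 74.7 dB.

74.7 dB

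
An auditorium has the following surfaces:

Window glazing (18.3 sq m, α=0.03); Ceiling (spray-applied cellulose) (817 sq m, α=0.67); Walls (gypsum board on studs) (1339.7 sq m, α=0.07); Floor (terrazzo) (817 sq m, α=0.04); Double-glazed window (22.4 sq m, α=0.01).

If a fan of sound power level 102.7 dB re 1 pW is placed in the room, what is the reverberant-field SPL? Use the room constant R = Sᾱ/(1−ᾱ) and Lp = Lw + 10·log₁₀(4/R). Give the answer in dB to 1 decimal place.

Σ(Sᵢαᵢ) = 18.3×0.03 + 817×0.67 + 1339.7×0.07 + 817×0.04 + 22.4×0.01 = 674.622; total area S = 3014.4 sq m.
ᾱ = 0.2238, so room constant R = A/(1−ᾱ) = 869.134 sq m.
Lp = 102.7 + 10·log₁₀(4/869.134) = 102.7 + (-23.37) = 79.3 dB.

79.3 dB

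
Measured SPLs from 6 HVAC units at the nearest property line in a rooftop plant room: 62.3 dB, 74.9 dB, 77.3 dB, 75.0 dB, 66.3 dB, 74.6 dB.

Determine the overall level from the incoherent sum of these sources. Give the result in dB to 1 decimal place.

Converting to relative power and adding: 10^(62.3/10) + 10^(74.9/10) + 10^(77.3/10) + 10^(75.0/10) + 10^(66.3/10) + 10^(74.6/10) = 1.51e+08.
Back to dB: 10·log₁₀ Σ = 81.8 dB.

81.8 dB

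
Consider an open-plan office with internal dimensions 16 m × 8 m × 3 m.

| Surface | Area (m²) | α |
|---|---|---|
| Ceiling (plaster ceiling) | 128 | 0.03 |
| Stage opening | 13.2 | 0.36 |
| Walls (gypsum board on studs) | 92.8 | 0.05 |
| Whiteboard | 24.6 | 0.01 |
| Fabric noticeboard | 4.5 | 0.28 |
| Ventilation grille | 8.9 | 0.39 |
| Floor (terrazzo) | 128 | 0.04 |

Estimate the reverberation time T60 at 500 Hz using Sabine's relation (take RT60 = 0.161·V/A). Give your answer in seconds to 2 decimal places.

Equivalent absorption area: A = 128·0.03 + 13.2·0.36 + 92.8·0.05 + 24.6·0.01 + 4.5·0.28 + 8.9·0.39 + 128·0.04 = 23.329 m².
Room volume: 384 m³.
Sabine: RT60 = 0.161 × 384 / 23.329 = 2.65 s.

2.65 sec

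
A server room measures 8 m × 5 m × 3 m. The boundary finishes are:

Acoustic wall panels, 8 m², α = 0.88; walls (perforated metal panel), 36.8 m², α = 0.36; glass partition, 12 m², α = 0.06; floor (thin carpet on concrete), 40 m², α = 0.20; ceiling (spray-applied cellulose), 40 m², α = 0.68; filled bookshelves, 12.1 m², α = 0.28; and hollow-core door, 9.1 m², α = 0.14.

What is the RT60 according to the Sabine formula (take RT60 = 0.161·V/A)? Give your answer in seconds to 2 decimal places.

0.32 s

Summing Sᵢαᵢ: 7.040 + 13.248 + 0.720 + 8.000 + 27.200 + 3.388 + 1.274 → A = 60.870 sabins.
Room volume: 120 m³.
Sabine: RT60 = 0.161 × 120 / 60.870 = 0.32 s.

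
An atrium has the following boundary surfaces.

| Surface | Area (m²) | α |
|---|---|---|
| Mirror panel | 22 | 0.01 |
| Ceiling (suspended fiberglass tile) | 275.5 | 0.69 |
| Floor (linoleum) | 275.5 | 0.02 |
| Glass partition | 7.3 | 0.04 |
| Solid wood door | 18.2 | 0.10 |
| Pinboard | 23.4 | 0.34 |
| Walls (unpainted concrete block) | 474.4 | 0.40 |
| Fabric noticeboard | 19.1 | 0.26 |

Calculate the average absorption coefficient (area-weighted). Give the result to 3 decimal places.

S = Σ Sᵢ = 22 + 275.5 + 275.5 + 7.3 + 18.2 + 23.4 + 474.4 + 19.1 = 1115.4 m².
A = 22*0.01 + 275.5*0.69 + 275.5*0.02 + 7.3*0.04 + 18.2*0.10 + 23.4*0.34 + 474.4*0.40 + 19.1*0.26 = 400.619 sabins.
ᾱ = A/S = 0.359.

0.359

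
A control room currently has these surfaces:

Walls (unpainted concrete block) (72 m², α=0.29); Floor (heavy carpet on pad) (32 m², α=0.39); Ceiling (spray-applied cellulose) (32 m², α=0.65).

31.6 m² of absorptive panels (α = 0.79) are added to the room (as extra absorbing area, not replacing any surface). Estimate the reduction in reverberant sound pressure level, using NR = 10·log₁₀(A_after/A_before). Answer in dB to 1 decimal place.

Equivalent absorption area: A_before = 72·0.29 + 32·0.39 + 32·0.65 = 54.160 m².
Added absorption = 31.6 × 0.79 = 24.964 sabins.
A_after = 54.160 + 24.964 = 79.124 sabins.
NR = 10·log₁₀(79.124/54.160) = 1.6 dB.

1.6 dB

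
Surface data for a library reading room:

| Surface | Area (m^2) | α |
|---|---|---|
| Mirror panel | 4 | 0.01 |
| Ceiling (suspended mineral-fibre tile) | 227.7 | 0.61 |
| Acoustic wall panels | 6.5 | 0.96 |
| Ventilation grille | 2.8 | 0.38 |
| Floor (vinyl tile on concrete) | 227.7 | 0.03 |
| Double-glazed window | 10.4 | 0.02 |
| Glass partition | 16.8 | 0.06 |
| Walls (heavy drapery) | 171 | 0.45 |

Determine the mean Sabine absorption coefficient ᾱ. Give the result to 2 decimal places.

0.35

Total surface area S = 666.9 m^2.
A = 4·0.01 + 227.7·0.61 + 6.5·0.96 + 2.8·0.38 + 227.7·0.03 + 10.4·0.02 + 16.8·0.06 + 171·0.45 = 231.238 sabins.
ᾱ = 231.238 / 666.9 = 0.35.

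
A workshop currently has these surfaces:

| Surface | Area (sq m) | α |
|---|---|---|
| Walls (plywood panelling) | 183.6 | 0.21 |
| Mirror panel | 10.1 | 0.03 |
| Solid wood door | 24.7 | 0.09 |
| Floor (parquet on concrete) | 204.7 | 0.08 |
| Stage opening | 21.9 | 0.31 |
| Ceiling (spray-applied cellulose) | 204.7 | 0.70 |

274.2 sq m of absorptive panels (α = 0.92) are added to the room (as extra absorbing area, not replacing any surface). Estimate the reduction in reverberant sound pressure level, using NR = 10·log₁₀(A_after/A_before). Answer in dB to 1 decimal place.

3.5 dB

A_before = Σ Sᵢαᵢ = 183.6*0.21 + 10.1*0.03 + 24.7*0.09 + 204.7*0.08 + 21.9*0.31 + 204.7*0.70 = 207.537 sabins.
Treatment contributes 274.2·0.92 = 252.264 sabins.
New total A_after = 459.801 sabins.
Reduction = 10 log₁₀(A_after/A_before) = 10 log₁₀(2.2155) = 3.5 dB.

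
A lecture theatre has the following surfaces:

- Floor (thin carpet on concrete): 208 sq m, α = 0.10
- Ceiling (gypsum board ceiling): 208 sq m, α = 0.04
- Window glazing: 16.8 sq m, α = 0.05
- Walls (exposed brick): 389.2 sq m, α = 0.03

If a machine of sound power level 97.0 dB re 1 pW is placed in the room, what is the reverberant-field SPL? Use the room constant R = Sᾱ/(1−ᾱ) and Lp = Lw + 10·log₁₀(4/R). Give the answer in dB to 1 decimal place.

Σ(Sᵢαᵢ) = 208·0.10 + 208·0.04 + 16.8·0.05 + 389.2·0.03 = 41.636; total area S = 822.0 sq m.
ᾱ = 0.0507, so room constant R = A/(1−ᾱ) = 43.860 sq m.
Lp = 97.0 + 10·log₁₀(4/43.860) = 97.0 + (-10.40) = 86.6 dB.

86.6 dB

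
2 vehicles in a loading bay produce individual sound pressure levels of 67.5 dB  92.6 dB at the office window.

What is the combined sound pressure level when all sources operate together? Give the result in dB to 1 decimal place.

Sum in the linear (power) domain: Σ 10^(Lᵢ/10) = 10^(67.5/10) + 10^(92.6/10) = 1.825e+09.
L_total = 10·log₁₀(1.825e+09) = 92.6 dB.

92.6 dB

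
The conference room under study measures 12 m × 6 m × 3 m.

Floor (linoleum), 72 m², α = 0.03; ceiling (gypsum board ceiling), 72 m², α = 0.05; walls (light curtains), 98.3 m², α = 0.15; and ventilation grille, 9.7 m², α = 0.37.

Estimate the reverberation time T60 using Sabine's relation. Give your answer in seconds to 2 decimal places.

1.44 s

A = Σ Sᵢαᵢ = 72*0.03 + 72*0.05 + 98.3*0.15 + 9.7*0.37 = 24.094 sabins.
V = 12·6·3 = 216 m³.
RT60 = 0.161 · V / A = 0.161 × 216 / 24.094 = 1.44 s.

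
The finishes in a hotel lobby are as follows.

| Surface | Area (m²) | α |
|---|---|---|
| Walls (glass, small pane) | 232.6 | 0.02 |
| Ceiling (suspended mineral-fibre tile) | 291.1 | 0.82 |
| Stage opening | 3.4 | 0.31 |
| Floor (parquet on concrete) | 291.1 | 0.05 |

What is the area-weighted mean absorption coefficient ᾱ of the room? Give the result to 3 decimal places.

Total surface area S = 818.2 m².
A = 232.6×0.02 + 291.1×0.82 + 3.4×0.31 + 291.1×0.05 = 258.963 sabins.
ᾱ = 258.963 / 818.2 = 0.317.

0.317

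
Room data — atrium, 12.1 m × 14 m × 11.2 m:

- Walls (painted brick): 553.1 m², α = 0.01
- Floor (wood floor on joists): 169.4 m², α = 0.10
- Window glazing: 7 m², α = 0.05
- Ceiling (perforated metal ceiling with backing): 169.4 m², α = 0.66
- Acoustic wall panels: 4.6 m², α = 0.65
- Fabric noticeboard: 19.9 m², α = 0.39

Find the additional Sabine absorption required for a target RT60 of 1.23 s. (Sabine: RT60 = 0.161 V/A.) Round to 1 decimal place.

Equivalent absorption area: A₁ = 553.1×0.01 + 169.4×0.10 + 7×0.05 + 169.4×0.66 + 4.6×0.65 + 19.9×0.39 = 145.376 m².
For T = 1.23 s, need A₂ = 0.161·V/T = 0.161·1897.28/1.23 = 248.343 sabins.
Additional absorption ΔA = 248.343 − 145.376 = 103.0 sabins.

103.0 sabins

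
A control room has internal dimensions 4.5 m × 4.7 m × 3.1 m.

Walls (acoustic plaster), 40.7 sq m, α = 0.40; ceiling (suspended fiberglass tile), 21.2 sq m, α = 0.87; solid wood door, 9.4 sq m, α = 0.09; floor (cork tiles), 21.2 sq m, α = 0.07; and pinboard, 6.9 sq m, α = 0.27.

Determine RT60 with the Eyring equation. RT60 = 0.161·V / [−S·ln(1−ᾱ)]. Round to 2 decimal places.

0.21 sec

S = Σ Sᵢ = 99.4 sq m.
Σ(Sᵢαᵢ) = 40.7×0.40 + 21.2×0.87 + 9.4×0.09 + 21.2×0.07 + 6.9×0.27 = 38.917.
ᾱ = 38.917 / 99.4 = 0.3915.
Eyring denominator: −S ln(1−ᾱ) = 49.378.
V = 4.5 × 4.7 × 3.1 = 65.565 m³.
T = 0.161·V/[−S·ln(1−ᾱ)] = 0.161·65.565/49.378 = 0.21 s.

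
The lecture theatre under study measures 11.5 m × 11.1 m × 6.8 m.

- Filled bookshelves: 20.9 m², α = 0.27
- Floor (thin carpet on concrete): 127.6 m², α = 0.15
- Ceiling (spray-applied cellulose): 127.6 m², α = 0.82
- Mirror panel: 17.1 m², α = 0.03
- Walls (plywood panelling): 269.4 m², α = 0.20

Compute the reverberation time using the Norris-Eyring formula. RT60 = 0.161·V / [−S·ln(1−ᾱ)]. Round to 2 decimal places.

S = Σ Sᵢ = 562.6 m².
Absorption A = 20.9·0.27 + 127.6·0.15 + 127.6·0.82 + 17.1·0.03 + 269.4·0.20 = 183.808 sabins.
Mean coefficient ᾱ = A/S = 0.3267.
−S·ln(1−ᾱ) = −562.6 × ln(1 − 0.3267) = 222.544.
V = 11.5 × 11.1 × 6.8 = 868.02 m³.
RT60 = 0.161 × 868.02 / 222.544 = 0.63 s.

0.63 s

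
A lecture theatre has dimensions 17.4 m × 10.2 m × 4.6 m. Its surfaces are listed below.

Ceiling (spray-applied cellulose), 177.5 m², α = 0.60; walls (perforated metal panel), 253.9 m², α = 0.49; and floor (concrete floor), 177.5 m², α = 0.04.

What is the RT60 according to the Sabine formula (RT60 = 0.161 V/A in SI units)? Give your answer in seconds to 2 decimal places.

0.55 s

Summing Sᵢαᵢ: 106.500 + 124.411 + 7.100 → A = 238.011 sabins.
V = 17.4·10.2·4.6 = 816.408 m³.
Sabine: RT60 = 0.161 × 816.408 / 238.011 = 0.55 s.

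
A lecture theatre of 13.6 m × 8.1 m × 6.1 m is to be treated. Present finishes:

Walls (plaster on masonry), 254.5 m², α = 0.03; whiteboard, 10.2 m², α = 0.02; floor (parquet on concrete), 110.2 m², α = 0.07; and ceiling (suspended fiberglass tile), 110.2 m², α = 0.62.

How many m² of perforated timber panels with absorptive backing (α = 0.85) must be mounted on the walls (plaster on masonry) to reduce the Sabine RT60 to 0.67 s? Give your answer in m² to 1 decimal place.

94.6

A₁ = Σ Sᵢαᵢ = 254.5×0.03 + 10.2×0.02 + 110.2×0.07 + 110.2×0.62 = 83.877 sabins.
V = 671.976 m³. Target absorption A₂ = 0.161 × 671.976 / 0.67 = 161.475 sabins.
Absorption to add: 161.475 − 83.877 = 77.598 sabins.
Net gain per m²: Δα = 0.85 − 0.03 = 0.82.
Area = ΔA/Δα = 77.598/0.82 = 94.6 m².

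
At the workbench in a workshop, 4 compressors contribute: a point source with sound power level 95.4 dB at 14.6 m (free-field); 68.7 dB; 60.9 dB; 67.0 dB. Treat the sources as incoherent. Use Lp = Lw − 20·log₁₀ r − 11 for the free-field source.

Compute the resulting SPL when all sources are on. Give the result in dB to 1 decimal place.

71.7 dB

Source at 14.6 m: Lp = 95.4 − 20·log₁₀(14.6) − 11 = 61.1 dB.
Σ 10^(Lᵢ/10) = 1.494e+07.
Back to dB: 10·log₁₀ Σ = 71.7 dB.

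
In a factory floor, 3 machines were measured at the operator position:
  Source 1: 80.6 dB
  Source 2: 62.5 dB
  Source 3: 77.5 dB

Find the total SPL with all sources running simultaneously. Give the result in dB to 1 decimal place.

82.4 dB

Sum in the linear (power) domain: Σ 10^(Lᵢ/10) = 10^(80.6/10) + 10^(62.5/10) + 10^(77.5/10) = 1.728e+08.
Combined level = 10 log₁₀(1.728e+08) = 82.4 dB.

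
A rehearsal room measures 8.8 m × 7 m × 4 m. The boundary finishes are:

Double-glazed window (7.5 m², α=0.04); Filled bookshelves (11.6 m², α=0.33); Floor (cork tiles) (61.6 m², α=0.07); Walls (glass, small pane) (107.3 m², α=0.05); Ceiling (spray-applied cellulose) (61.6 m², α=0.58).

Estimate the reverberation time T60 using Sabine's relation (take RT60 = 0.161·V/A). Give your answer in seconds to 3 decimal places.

Summing Sᵢαᵢ: 0.300 + 3.828 + 4.312 + 5.365 + 35.728 → A = 49.533 sabins.
Room volume: 246.4 m³.
T = 0.161 V/A = 0.161·246.4/49.533 = 0.801 s.

0.801 seconds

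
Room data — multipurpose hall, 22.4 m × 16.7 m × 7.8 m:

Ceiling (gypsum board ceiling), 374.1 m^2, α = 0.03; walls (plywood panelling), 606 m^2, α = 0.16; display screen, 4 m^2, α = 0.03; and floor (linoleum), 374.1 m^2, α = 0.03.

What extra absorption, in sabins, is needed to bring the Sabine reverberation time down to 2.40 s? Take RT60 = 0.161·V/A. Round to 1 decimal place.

Summing Sᵢαᵢ: 11.223 + 96.960 + 0.120 + 11.223 → A₁ = 119.526 sabins.
V = 2917.824 m³. Required absorption A₂ = 0.161 × 2917.824 / 2.40 = 195.737 sabins.
ΔA = A₂ − A₁ = 195.737 − 119.526 = 76.2 sabins.

76.2 sabins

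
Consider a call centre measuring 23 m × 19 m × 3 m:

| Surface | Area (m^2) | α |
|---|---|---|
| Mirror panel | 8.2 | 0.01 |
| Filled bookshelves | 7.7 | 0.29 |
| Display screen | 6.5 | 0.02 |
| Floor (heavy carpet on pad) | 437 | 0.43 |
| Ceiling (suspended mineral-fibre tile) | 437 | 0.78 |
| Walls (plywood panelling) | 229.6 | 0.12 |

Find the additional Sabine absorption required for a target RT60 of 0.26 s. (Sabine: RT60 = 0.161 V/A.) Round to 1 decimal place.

253.0 sabins

A₁ = Σ Sᵢαᵢ = 8.2*0.01 + 7.7*0.29 + 6.5*0.02 + 437*0.43 + 437*0.78 + 229.6*0.12 = 558.767 sabins.
Target A₂ = 0.161·1311/0.26 = 811.812 sabins (V = 1311 m³).
Additional absorption ΔA = 811.812 − 558.767 = 253.0 sabins.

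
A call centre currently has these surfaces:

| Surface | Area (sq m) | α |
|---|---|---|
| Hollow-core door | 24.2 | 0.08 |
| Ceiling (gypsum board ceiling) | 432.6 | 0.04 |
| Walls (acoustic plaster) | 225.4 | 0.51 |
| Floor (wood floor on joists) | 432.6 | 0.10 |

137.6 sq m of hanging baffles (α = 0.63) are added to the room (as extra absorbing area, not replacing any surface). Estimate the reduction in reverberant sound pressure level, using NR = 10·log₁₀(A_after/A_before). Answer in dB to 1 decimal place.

1.7 dB

Total absorption A_before = 24.2*0.08 + 432.6*0.04 + 225.4*0.51 + 432.6*0.10
  = 1.936 + 17.304 + 114.954 + 43.260 = 177.454 sq m sabins.
Treatment contributes 137.6·0.63 = 86.688 sabins.
New total A_after = 264.142 sabins.
Reduction = 10 log₁₀(A_after/A_before) = 10 log₁₀(1.4885) = 1.7 dB.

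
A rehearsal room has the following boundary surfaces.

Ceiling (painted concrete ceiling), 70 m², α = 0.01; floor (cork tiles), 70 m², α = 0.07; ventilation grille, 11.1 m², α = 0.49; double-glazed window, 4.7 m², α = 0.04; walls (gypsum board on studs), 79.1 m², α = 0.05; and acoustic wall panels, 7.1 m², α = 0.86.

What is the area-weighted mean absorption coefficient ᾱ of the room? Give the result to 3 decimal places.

0.088

Total surface area S = 242.0 m².
A = 70·0.01 + 70·0.07 + 11.1·0.49 + 4.7·0.04 + 79.1·0.05 + 7.1·0.86 = 21.288 sabins.
ᾱ = 21.288 / 242.0 = 0.088.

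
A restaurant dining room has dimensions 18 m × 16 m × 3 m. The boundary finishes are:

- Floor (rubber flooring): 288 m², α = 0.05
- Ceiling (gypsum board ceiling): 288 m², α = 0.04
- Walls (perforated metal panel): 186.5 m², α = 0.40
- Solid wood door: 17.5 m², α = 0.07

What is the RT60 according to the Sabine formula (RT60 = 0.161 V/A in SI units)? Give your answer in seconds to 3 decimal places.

1.367 seconds

Equivalent absorption area: A = 288*0.05 + 288*0.04 + 186.5*0.40 + 17.5*0.07 = 101.745 m².
V = 18·16·3 = 864 m³.
Sabine: RT60 = 0.161 × 864 / 101.745 = 1.367 s.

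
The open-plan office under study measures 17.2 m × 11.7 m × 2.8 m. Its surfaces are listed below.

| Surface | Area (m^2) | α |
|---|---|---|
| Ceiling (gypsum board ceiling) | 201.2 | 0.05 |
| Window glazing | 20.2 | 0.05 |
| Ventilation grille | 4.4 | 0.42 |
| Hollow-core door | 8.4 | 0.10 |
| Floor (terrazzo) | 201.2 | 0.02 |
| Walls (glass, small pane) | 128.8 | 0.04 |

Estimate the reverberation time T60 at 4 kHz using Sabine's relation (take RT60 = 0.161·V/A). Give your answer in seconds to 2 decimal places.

3.96 sec

A = Σ Sᵢαᵢ = 201.2×0.05 + 20.2×0.05 + 4.4×0.42 + 8.4×0.10 + 201.2×0.02 + 128.8×0.04 = 22.934 sabins.
Room volume: 563.472 m³.
Sabine: RT60 = 0.161 × 563.472 / 22.934 = 3.96 s.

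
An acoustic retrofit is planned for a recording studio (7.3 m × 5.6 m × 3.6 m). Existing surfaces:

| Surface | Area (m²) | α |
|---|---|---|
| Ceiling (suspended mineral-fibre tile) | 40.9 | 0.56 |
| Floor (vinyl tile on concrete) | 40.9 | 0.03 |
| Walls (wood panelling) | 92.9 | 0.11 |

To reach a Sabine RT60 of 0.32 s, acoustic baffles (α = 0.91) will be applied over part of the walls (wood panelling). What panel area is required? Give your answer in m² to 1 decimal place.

49.6

Total absorption A₁ = 40.9*0.56 + 40.9*0.03 + 92.9*0.11
  = 22.904 + 1.227 + 10.219 = 34.350 m² sabins.
V = 147.168 m³. Target absorption A₂ = 0.161 × 147.168 / 0.32 = 74.044 sabins.
ΔA needed = 74.044 − 34.350 = 39.694 sabins.
Net gain per m²: Δα = 0.91 − 0.11 = 0.80.
Area = ΔA/Δα = 39.694/0.80 = 49.6 m².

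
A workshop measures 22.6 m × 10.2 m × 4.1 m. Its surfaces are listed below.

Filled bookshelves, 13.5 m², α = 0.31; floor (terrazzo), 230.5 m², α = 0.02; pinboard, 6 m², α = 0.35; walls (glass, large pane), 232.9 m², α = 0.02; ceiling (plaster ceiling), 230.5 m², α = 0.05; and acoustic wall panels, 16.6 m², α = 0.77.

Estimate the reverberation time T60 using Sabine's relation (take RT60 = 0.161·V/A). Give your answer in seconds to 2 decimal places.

3.82 sec

A = Σ Sᵢαᵢ = 13.5*0.31 + 230.5*0.02 + 6*0.35 + 232.9*0.02 + 230.5*0.05 + 16.6*0.77 = 39.860 sabins.
Volume V = 22.6 × 10.2 × 4.1 = 945.132 m³.
RT60 = 0.161 · V / A = 0.161 × 945.132 / 39.860 = 3.82 s.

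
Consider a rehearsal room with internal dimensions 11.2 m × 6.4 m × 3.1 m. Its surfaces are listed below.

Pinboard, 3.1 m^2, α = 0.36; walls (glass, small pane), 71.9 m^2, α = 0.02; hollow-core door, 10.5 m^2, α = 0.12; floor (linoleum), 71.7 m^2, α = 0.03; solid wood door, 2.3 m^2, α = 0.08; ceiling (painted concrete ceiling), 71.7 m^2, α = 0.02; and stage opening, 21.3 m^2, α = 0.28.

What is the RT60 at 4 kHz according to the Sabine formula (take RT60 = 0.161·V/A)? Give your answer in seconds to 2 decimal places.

Total absorption A = 3.1×0.36 + 71.9×0.02 + 10.5×0.12 + 71.7×0.03 + 2.3×0.08 + 71.7×0.02 + 21.3×0.28
  = 1.116 + 1.438 + 1.260 + 2.151 + 0.184 + 1.434 + 5.964 = 13.547 m^2 sabins.
V = 11.2·6.4·3.1 = 222.208 m³.
T = 0.161 V/A = 0.161·222.208/13.547 = 2.64 s.

2.64 sec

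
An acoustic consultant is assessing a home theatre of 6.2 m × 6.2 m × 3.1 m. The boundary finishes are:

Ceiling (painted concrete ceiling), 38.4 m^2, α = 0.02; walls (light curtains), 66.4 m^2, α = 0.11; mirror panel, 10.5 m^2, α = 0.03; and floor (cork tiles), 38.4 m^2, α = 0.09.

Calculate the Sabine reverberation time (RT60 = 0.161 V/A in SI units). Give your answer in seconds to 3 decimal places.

1.620 seconds

Total absorption A = 38.4*0.02 + 66.4*0.11 + 10.5*0.03 + 38.4*0.09
  = 0.768 + 7.304 + 0.315 + 3.456 = 11.843 m^2 sabins.
Volume V = 6.2 × 6.2 × 3.1 = 119.164 m³.
Sabine: RT60 = 0.161 × 119.164 / 11.843 = 1.620 s.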